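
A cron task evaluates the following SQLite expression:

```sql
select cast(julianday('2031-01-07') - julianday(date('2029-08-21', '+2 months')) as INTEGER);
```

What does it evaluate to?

Adding +2 months to 2029-08-21 gives 2029-10-21.
10 days remain in October 2029 after the 21st (31 − 21).
Full months from November 2029 through December 2030 contribute their day counts.
Then 7 days into January 2031.
Total: 10 + 30 + 31 + 31 + 28 + 31 + 30 + 31 + 30 + 31 + 31 + 30 + 31 + 30 + 31 + 7 = 443.

443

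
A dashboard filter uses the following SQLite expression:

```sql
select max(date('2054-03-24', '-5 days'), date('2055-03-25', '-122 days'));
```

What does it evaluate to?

2054-11-23

date('2054-03-24', '-5 days') → 2054-03-19.
date('2055-03-25', '-122 days') → 2054-11-23.
Later of the two is 2054-11-23.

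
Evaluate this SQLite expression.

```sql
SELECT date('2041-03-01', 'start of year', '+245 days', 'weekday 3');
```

`start of year` rewinds 2041-03-01 to 2041-01-01.
Applying '+245 days' to 2041-01-01: counting 245 days forward gives 2041-09-03.
`weekday 3` advances to the next Wednesday; 2041-09-03 is a Tuesday, so it moves forward to 2041-09-04.

2041-09-04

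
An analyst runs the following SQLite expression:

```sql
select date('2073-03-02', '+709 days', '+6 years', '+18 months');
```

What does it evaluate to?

Applying '+709 days' to 2073-03-02: counting 709 days forward gives 2075-02-09.
Adding +6 years to 2075-02-09 gives 2081-02-09.
Adding +18 months to 2081-02-09 gives 2082-08-09.

2082-08-09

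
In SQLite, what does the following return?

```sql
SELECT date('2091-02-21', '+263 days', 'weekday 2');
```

2091-11-13

Applying '+263 days' to 2091-02-21: counting 263 days forward gives 2091-11-11.
`weekday 2` advances to the next Tuesday; 2091-11-11 is a Sunday, so it moves forward to 2091-11-13.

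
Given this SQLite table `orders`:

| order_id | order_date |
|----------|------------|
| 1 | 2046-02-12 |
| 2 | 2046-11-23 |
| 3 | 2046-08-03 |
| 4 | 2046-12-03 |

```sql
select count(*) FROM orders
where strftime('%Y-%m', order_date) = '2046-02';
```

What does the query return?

Rows with year-month 2046-02: 2046-02-12 → 1.

1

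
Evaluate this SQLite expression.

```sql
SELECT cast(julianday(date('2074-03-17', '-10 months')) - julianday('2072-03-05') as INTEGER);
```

Adding -10 months to 2074-03-17 gives 2073-05-17.
26 days remain in March 2072 after the 5th (31 − 5).
Full months from April 2072 through April 2073 contribute their day counts.
Then 17 days into May 2073.
Total: 26 + 30 + 31 + 30 + 31 + 31 + 30 + 31 + 30 + 31 + 31 + 28 + 31 + 30 + 17 = 438.

438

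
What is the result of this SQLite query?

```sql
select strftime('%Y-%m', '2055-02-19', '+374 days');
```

First apply '+374 days': 2055-02-19 → 2056-02-28.
`%Y-%m` extracts the year-month: 2056-02.

2056-02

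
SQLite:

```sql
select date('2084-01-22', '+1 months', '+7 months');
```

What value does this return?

2084-09-22

Adding +1 month to 2084-01-22 gives 2084-02-22.
Adding +7 months to 2084-02-22 gives 2084-09-22.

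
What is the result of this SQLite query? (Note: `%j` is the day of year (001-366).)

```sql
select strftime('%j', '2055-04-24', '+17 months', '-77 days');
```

191

First apply '+17 months', '-77 days': 2055-04-24 → 2056-07-09.
Day-of-year for 2056-07-09: days since 2056-01-01 inclusive = 191, zero-padded to 191.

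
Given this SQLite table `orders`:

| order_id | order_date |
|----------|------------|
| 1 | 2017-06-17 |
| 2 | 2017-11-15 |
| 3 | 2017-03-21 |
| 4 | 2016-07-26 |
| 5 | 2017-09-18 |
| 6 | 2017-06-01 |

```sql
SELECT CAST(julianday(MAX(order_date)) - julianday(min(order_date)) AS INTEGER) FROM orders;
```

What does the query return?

MIN = 2016-07-26, MAX = 2017-11-15.
5 days remain in July 2016 after the 26th (31 − 26).
Full months from August 2016 through October 2017 contribute their day counts.
Then 15 days into November 2017.
Total: 5 + 31 + 30 + 31 + 30 + 31 + 31 + 28 + 31 + 30 + 31 + 30 + 31 + 31 + 30 + 31 + 15 = 477.

477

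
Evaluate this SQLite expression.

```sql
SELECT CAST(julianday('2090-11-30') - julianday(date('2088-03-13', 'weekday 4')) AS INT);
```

987

`weekday 4` advances to the next Thursday; 2088-03-13 is a Saturday, so it moves forward to 2088-03-18.
13 days remain in March 2088 after the 18th (31 − 18).
Full months from April 2088 through October 2090 contribute their day counts.
Then 30 days into November 2090.
Total: 13 + 30 + 31 + 30 + 31 + 31 + 30 + 31 + 30 + 31 + 31 + 28 + 31 + 30 + 31 + 30 + 31 + 31 + 30 + 31 + 30 + 31 + 31 + 28 + 31 + 30 + 31 + 30 + 31 + 31 + 30 + 31 + 30 = 987.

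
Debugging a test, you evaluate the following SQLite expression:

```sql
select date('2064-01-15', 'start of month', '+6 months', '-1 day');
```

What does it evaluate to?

`start of month` rewinds 2064-01-15 to 2064-01-01.
Adding +6 months to 2064-01-01 gives 2064-07-01.
Going back 1 day from 2064-07-01 reaches 2064-06-30 (last day of June, 30 days).

2064-06-30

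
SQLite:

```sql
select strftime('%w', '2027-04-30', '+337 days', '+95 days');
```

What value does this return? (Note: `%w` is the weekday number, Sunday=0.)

First apply '+337 days', '+95 days': 2027-04-30 → 2028-07-05.
2028-07-05 is a Wednesday; with Sunday=0 that is 3.

3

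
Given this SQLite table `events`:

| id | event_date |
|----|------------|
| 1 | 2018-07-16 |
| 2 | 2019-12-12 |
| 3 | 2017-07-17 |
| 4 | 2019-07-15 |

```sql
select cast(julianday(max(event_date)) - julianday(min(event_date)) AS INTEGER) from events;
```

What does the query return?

MIN = 2017-07-17, MAX = 2019-12-12.
14 days remain in July 2017 after the 17th (31 − 17).
Full months from August 2017 through November 2019 contribute their day counts.
Then 12 days into December 2019.
Total: 14 + 31 + 30 + 31 + 30 + 31 + 31 + 28 + 31 + 30 + 31 + 30 + 31 + 31 + 30 + 31 + 30 + 31 + 31 + 28 + 31 + 30 + 31 + 30 + 31 + 31 + 30 + 31 + 30 + 12 = 878.

878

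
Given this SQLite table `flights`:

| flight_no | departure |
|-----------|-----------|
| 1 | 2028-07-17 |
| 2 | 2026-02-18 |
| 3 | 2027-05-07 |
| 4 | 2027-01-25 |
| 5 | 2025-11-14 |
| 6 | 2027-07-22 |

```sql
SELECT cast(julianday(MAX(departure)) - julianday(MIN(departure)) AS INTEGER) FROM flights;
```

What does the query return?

976

MIN = 2025-11-14, MAX = 2028-07-17.
16 days remain in November 2025 after the 14th (30 − 14).
Full months from December 2025 through June 2028 contribute their day counts.
Then 17 days into July 2028.
Total: 16 + 31 + 31 + 28 + 31 + 30 + 31 + 30 + 31 + 31 + 30 + 31 + 30 + 31 + 31 + 28 + 31 + 30 + 31 + 30 + 31 + 31 + 30 + 31 + 30 + 31 + 31 + 29 + 31 + 30 + 31 + 30 + 17 = 976.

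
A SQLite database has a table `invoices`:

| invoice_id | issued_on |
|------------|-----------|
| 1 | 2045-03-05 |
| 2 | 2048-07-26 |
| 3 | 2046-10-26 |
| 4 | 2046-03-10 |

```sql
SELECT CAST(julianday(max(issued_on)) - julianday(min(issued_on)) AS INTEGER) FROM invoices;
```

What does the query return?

1239

MIN = 2045-03-05, MAX = 2048-07-26.
26 days remain in March 2045 after the 5th (31 − 5).
Full months from April 2045 through June 2048 contribute their day counts.
Then 26 days into July 2048.
Total: 26 + 30 + 31 + 30 + 31 + 31 + 30 + 31 + 30 + 31 + 31 + 28 + 31 + 30 + 31 + 30 + 31 + 31 + 30 + 31 + 30 + 31 + 31 + 28 + 31 + 30 + 31 + 30 + 31 + 31 + 30 + 31 + 30 + 31 + 31 + 29 + 31 + 30 + 31 + 30 + 26 = 1239.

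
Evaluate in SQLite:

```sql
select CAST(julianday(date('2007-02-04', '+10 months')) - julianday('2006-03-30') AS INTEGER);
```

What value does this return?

614

Adding +10 months to 2007-02-04 gives 2007-12-04.
1 day remains in March 2006 after the 30th (31 − 30).
Full months from April 2006 through November 2007 contribute their day counts.
Then 4 days into December 2007.
Total: 1 + 30 + 31 + 30 + 31 + 31 + 30 + 31 + 30 + 31 + 31 + 28 + 31 + 30 + 31 + 30 + 31 + 31 + 30 + 31 + 30 + 4 = 614.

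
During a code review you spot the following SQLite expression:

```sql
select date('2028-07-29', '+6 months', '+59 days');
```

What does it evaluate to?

Adding +6 months to 2028-07-29 gives 2029-01-29.
Applying '+59 days' to 2029-01-29: counting 59 days forward gives 2029-03-29.

2029-03-29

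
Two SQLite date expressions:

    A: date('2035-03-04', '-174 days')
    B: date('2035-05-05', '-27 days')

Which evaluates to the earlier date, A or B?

A = 2034-09-11.
B = 2035-04-08.
A is earlier.

A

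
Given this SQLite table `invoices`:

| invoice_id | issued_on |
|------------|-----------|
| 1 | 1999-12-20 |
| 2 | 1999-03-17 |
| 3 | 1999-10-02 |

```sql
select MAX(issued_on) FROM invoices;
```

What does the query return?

MAX over {1999-03-17, 1999-10-02, 1999-12-20}.

1999-12-20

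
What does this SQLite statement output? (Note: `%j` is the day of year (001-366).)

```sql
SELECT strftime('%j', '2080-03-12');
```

072

Day-of-year for 2080-03-12: days since 2080-01-01 inclusive = 72, zero-padded to 072.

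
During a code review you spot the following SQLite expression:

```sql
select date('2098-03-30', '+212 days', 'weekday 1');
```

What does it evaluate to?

2098-11-03

Applying '+212 days' to 2098-03-30: counting 212 days forward gives 2098-10-28.
`weekday 1` advances to the next Monday; 2098-10-28 is a Tuesday, so it moves forward to 2098-11-03.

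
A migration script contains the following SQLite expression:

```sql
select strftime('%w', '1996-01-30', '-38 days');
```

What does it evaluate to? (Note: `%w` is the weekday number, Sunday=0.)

6

First apply '-38 days': 1996-01-30 → 1995-12-23.
1995-12-23 is a Saturday; with Sunday=0 that is 6.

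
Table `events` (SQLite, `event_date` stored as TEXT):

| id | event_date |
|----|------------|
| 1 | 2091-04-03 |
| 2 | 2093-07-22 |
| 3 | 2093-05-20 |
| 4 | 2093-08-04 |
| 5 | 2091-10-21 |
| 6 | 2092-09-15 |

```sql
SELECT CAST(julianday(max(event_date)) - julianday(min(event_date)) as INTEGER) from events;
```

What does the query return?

854

MIN = 2091-04-03, MAX = 2093-08-04.
27 days remain in April 2091 after the 3rd (30 − 3).
Full months from May 2091 through July 2093 contribute their day counts.
Then 4 days into August 2093.
Total: 27 + 31 + 30 + 31 + 31 + 30 + 31 + 30 + 31 + 31 + 29 + 31 + 30 + 31 + 30 + 31 + 31 + 30 + 31 + 30 + 31 + 31 + 28 + 31 + 30 + 31 + 30 + 31 + 4 = 854.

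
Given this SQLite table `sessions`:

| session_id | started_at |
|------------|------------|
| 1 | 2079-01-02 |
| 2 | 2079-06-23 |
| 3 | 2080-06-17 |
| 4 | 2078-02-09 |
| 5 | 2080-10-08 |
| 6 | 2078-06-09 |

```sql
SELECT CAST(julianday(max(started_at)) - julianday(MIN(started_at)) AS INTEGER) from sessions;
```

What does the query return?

MIN = 2078-02-09, MAX = 2080-10-08.
19 days remain in February 2078 after the 9th (28 − 9).
Full months from March 2078 through September 2080 contribute their day counts.
Then 8 days into October 2080.
Total: 19 + 31 + 30 + 31 + 30 + 31 + 31 + 30 + 31 + 30 + 31 + 31 + 28 + 31 + 30 + 31 + 30 + 31 + 31 + 30 + 31 + 30 + 31 + 31 + 29 + 31 + 30 + 31 + 30 + 31 + 31 + 30 + 8 = 972.

972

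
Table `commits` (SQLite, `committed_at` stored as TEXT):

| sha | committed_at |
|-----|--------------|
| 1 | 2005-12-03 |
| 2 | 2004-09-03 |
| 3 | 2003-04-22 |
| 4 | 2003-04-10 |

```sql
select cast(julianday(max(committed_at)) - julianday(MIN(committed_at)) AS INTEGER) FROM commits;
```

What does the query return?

MIN = 2003-04-10, MAX = 2005-12-03.
20 days remain in April 2003 after the 10th (30 − 10).
Full months from May 2003 through November 2005 contribute their day counts.
Then 3 days into December 2005.
Total: 20 + 31 + 30 + 31 + 31 + 30 + 31 + 30 + 31 + 31 + 29 + 31 + 30 + 31 + 30 + 31 + 31 + 30 + 31 + 30 + 31 + 31 + 28 + 31 + 30 + 31 + 30 + 31 + 31 + 30 + 31 + 30 + 3 = 968.

968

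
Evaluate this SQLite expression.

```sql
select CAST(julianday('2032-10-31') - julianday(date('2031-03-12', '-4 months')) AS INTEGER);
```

Adding -4 months to 2031-03-12 gives 2030-11-12.
18 days remain in November 2030 after the 12th (30 − 12).
Full months from December 2030 through September 2032 contribute their day counts.
Then 31 days into October 2032.
Total: 18 + 31 + 31 + 28 + 31 + 30 + 31 + 30 + 31 + 31 + 30 + 31 + 30 + 31 + 31 + 29 + 31 + 30 + 31 + 30 + 31 + 31 + 30 + 31 = 719.

719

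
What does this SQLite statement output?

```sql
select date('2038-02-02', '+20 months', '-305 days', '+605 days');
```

Adding +20 months to 2038-02-02 gives 2039-10-02.
Applying '-305 days' to 2039-10-02: counting 305 days back gives 2038-12-01.
Applying '+605 days' to 2038-12-01: counting 605 days forward gives 2040-07-28.

2040-07-28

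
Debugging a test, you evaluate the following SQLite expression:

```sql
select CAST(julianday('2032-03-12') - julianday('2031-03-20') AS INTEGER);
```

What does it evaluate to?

358

11 days remain in March 2031 after the 20th (31 − 20).
Full months from April 2031 through February 2032 contribute their day counts.
Then 12 days into March 2032.
Total: 11 + 30 + 31 + 30 + 31 + 31 + 30 + 31 + 30 + 31 + 31 + 29 + 12 = 358.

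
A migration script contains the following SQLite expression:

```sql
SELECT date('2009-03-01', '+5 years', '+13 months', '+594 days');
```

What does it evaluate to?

Adding +5 years to 2009-03-01 gives 2014-03-01.
Adding +13 months to 2014-03-01 gives 2015-04-01.
Applying '+594 days' to 2015-04-01: counting 594 days forward gives 2016-11-15.

2016-11-15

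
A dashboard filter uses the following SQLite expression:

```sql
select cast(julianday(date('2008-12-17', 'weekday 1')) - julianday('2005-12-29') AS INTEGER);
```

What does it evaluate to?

1089

`weekday 1` advances to the next Monday; 2008-12-17 is a Wednesday, so it moves forward to 2008-12-22.
2 days remain in December 2005 after the 29th (31 − 29).
Full months from January 2006 through November 2008 contribute their day counts.
Then 22 days into December 2008.
Total: 2 + 31 + 28 + 31 + 30 + 31 + 30 + 31 + 31 + 30 + 31 + 30 + 31 + 31 + 28 + 31 + 30 + 31 + 30 + 31 + 31 + 30 + 31 + 30 + 31 + 31 + 29 + 31 + 30 + 31 + 30 + 31 + 31 + 30 + 31 + 30 + 22 = 1089.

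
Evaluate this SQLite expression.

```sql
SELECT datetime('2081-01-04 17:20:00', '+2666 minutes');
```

2666 minutes = 44h 26m; +2666 minutes from 2081-01-04 17:20:00 is 2081-01-06 13:46:00 (crosses midnight).

2081-01-06 13:46:00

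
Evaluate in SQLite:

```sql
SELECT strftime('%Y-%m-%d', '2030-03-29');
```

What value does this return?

`%Y-%m-%d` extracts the ISO date: 2030-03-29.

2030-03-29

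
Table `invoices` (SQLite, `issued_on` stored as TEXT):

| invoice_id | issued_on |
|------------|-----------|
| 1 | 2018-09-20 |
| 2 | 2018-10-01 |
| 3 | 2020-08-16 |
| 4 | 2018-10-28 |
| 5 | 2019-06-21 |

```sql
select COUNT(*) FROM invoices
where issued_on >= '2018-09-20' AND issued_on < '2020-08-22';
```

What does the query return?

5

Rows in [2018-09-20, 2020-08-22): 2018-09-20, 2018-10-01, 2020-08-16, 2018-10-28, 2019-06-21 → 5 rows.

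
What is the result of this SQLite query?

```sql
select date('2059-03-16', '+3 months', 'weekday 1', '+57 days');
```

2059-08-12

Adding +3 months to 2059-03-16 gives 2059-06-16.
`weekday 1` advances to the next Monday; 2059-06-16 is already a Monday, so it stays at 2059-06-16.
Applying '+57 days' to 2059-06-16: counting 57 days forward gives 2059-08-12.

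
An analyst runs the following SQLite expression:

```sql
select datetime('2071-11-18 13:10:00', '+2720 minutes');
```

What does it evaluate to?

2720 minutes = 45h 20m; +2720 minutes from 2071-11-18 13:10:00 is 2071-11-20 10:30:00 (crosses midnight).

2071-11-20 10:30:00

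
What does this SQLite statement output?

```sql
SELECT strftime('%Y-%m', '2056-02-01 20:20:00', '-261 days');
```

First apply '-261 days': 2056-02-01 20:20:00 → 2055-05-16 20:20:00.
`%Y-%m` extracts the year-month: 2055-05.

2055-05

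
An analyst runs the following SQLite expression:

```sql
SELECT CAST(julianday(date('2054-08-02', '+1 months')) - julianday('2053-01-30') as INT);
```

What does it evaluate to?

580

Adding +1 month to 2054-08-02 gives 2054-09-02.
1 day remains in January 2053 after the 30th (31 − 30).
Full months from February 2053 through August 2054 contribute their day counts.
Then 2 days into September 2054.
Total: 1 + 28 + 31 + 30 + 31 + 30 + 31 + 31 + 30 + 31 + 30 + 31 + 31 + 28 + 31 + 30 + 31 + 30 + 31 + 31 + 2 = 580.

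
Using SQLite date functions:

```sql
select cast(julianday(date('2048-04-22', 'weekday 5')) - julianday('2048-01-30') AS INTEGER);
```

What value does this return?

85

`weekday 5` advances to the next Friday; 2048-04-22 is a Wednesday, so it moves forward to 2048-04-24.
1 day remains in January 2048 after the 30th (31 − 30).
February 2048: 29 days (leap year).
March 2048: 31 days.
Then 24 days into April 2048.
Total: 1 + 29 + 31 + 24 = 85.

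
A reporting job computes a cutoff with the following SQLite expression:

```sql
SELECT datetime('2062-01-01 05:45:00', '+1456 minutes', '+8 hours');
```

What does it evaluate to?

1456 minutes = 24h 16m; +1456 minutes from 2062-01-01 05:45:00 is 2062-01-02 06:01:00 (crosses midnight).
+8 hours from 2062-01-02 06:01:00 is 2062-01-02 14:01:00.

2062-01-02 14:01:00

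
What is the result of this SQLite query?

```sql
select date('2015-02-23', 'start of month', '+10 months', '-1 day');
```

`start of month` rewinds 2015-02-23 to 2015-02-01.
Adding +10 months to 2015-02-01 gives 2015-12-01.
Going back 1 day from 2015-12-01 reaches 2015-11-30 (last day of November, 30 days).

2015-11-30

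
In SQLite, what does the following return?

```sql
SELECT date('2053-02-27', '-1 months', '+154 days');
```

Adding -1 month to 2053-02-27 gives 2053-01-27.
Applying '+154 days' to 2053-01-27: counting 154 days forward gives 2053-06-30.

2053-06-30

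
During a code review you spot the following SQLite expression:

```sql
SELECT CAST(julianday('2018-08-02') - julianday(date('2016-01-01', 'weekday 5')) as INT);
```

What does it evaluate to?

`weekday 5` advances to the next Friday; 2016-01-01 is already a Friday, so it stays at 2016-01-01.
30 days remain in January 2016 after the 1st (31 − 1).
Full months from February 2016 through July 2018 contribute their day counts.
Then 2 days into August 2018.
Total: 30 + 29 + 31 + 30 + 31 + 30 + 31 + 31 + 30 + 31 + 30 + 31 + 31 + 28 + 31 + 30 + 31 + 30 + 31 + 31 + 30 + 31 + 30 + 31 + 31 + 28 + 31 + 30 + 31 + 30 + 31 + 2 = 944.

944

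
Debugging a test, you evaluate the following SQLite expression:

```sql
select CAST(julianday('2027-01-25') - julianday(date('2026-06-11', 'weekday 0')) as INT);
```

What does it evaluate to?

225

`weekday 0` advances to the next Sunday; 2026-06-11 is a Thursday, so it moves forward to 2026-06-14.
16 days remain in June 2026 after the 14th (30 − 14).
Full months from July 2026 through December 2026 contribute their day counts.
Then 25 days into January 2027.
Total: 16 + 31 + 31 + 30 + 31 + 30 + 31 + 25 = 225.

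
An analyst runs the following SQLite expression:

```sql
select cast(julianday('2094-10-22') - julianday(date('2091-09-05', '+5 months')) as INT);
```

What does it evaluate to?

Adding +5 months to 2091-09-05 gives 2092-02-05.
24 days remain in February 2092 after the 5th (29 − 5).
Full months from March 2092 through September 2094 contribute their day counts.
Then 22 days into October 2094.
Total: 24 + 31 + 30 + 31 + 30 + 31 + 31 + 30 + 31 + 30 + 31 + 31 + 28 + 31 + 30 + 31 + 30 + 31 + 31 + 30 + 31 + 30 + 31 + 31 + 28 + 31 + 30 + 31 + 30 + 31 + 31 + 30 + 22 = 990.

990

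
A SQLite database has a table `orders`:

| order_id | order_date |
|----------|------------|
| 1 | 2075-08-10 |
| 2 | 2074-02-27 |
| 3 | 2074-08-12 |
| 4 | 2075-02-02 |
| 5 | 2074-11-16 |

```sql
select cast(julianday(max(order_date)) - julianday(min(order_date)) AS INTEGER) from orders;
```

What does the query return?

MIN = 2074-02-27, MAX = 2075-08-10.
1 day remains in February 2074 after the 27th (28 − 27).
Full months from March 2074 through July 2075 contribute their day counts.
Then 10 days into August 2075.
Total: 1 + 31 + 30 + 31 + 30 + 31 + 31 + 30 + 31 + 30 + 31 + 31 + 28 + 31 + 30 + 31 + 30 + 31 + 10 = 529.

529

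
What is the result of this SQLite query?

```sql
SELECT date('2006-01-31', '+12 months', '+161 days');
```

Adding +12 months to 2006-01-31 gives 2007-01-31.
Applying '+161 days' to 2007-01-31: counting 161 days forward gives 2007-07-11.

2007-07-11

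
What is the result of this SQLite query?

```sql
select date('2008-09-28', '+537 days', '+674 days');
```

Applying '+537 days' to 2008-09-28: counting 537 days forward gives 2010-03-19.
Applying '+674 days' to 2010-03-19: counting 674 days forward gives 2012-01-22.

2012-01-22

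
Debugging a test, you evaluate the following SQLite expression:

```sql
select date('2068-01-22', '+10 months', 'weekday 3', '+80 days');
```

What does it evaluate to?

2069-02-16

Adding +10 months to 2068-01-22 gives 2068-11-22.
`weekday 3` advances to the next Wednesday; 2068-11-22 is a Thursday, so it moves forward to 2068-11-28.
Applying '+80 days' to 2068-11-28: counting 80 days forward gives 2069-02-16.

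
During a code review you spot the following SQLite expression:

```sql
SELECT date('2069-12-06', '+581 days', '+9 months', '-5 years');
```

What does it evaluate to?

2067-04-10

Applying '+581 days' to 2069-12-06: counting 581 days forward gives 2071-07-10.
Adding +9 months to 2071-07-10 gives 2072-04-10.
Adding -5 years to 2072-04-10 gives 2067-04-10.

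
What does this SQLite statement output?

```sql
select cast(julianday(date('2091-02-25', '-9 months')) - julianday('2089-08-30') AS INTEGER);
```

268

Adding -9 months to 2091-02-25 gives 2090-05-25.
1 day remains in August 2089 after the 30th (31 − 30).
Full months from September 2089 through April 2090 contribute their day counts.
Then 25 days into May 2090.
Total: 1 + 30 + 31 + 30 + 31 + 31 + 28 + 31 + 30 + 25 = 268.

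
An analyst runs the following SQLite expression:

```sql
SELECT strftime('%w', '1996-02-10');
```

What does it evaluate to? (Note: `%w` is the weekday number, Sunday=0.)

6

1996-02-10 is a Saturday; with Sunday=0 that is 6.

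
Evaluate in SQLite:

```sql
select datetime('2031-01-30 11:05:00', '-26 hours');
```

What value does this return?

-26 hours from 2031-01-30 11:05:00 is 2031-01-29 09:05:00 (crosses midnight).

2031-01-29 09:05:00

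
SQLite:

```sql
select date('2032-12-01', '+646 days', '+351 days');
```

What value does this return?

2035-08-25

Applying '+646 days' to 2032-12-01: counting 646 days forward gives 2034-09-08.
Applying '+351 days' to 2034-09-08: counting 351 days forward gives 2035-08-25.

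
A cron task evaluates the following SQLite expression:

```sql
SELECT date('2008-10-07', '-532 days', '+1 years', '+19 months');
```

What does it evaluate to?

Applying '-532 days' to 2008-10-07: counting 532 days back gives 2007-04-24.
Adding +1 year to 2007-04-24 gives 2008-04-24.
Adding +19 months to 2008-04-24 gives 2009-11-24.

2009-11-24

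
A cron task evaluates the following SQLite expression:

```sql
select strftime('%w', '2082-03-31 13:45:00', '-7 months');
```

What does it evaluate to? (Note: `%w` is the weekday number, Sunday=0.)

0

First apply '-7 months': 2082-03-31 13:45:00 → 2081-08-31 13:45:00.
2081-08-31 is a Sunday; with Sunday=0 that is 0.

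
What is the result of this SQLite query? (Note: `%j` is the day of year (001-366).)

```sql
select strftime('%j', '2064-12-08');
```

343

Day-of-year for 2064-12-08: days since 2064-01-01 inclusive = 343, zero-padded to 343.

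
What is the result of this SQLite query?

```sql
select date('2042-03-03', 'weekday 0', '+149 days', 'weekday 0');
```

2042-08-10

`weekday 0` advances to the next Sunday; 2042-03-03 is a Monday, so it moves forward to 2042-03-09.
Applying '+149 days' to 2042-03-09: counting 149 days forward gives 2042-08-05.
`weekday 0` advances to the next Sunday; 2042-08-05 is a Tuesday, so it moves forward to 2042-08-10.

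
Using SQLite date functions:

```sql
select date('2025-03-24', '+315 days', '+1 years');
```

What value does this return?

Applying '+315 days' to 2025-03-24: counting 315 days forward gives 2026-02-02.
Adding +1 year to 2026-02-02 gives 2027-02-02.

2027-02-02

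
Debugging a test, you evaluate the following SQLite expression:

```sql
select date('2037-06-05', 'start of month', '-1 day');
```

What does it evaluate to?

`start of month` rewinds 2037-06-05 to 2037-06-01.
Going back 1 day from 2037-06-01 reaches 2037-05-31 (last day of May, 31 days).

2037-05-31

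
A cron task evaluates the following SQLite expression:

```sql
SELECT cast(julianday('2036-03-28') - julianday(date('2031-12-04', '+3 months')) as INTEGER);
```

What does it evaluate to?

1485

Adding +3 months to 2031-12-04 gives 2032-03-04.
27 days remain in March 2032 after the 4th (31 − 4).
Full months from April 2032 through February 2036 contribute their day counts.
Then 28 days into March 2036.
Total: 27 + 30 + 31 + 30 + 31 + 31 + 30 + 31 + 30 + 31 + 31 + 28 + 31 + 30 + 31 + 30 + 31 + 31 + 30 + 31 + 30 + 31 + 31 + 28 + 31 + 30 + 31 + 30 + 31 + 31 + 30 + 31 + 30 + 31 + 31 + 28 + 31 + 30 + 31 + 30 + 31 + 31 + 30 + 31 + 30 + 31 + 31 + 29 + 28 = 1485.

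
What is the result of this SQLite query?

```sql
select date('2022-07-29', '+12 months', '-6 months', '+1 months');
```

Adding +12 months to 2022-07-29 gives 2023-07-29.
Adding -6 months to 2023-07-29 gives 2023-01-29.
Adding +1 month to 2023-01-29 targets 2023-02-29. February 2023 has only 28 days, so SQLite normalizes the 1-day overflow forward to 2023-03-01.

2023-03-01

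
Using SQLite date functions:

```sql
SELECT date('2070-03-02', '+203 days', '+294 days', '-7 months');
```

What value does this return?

Applying '+203 days' to 2070-03-02: counting 203 days forward gives 2070-09-21.
Applying '+294 days' to 2070-09-21: counting 294 days forward gives 2071-07-12.
Adding -7 months to 2071-07-12 gives 2070-12-12.

2070-12-12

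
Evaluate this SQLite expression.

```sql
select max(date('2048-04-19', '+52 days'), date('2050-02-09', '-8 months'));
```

2049-06-09

date('2048-04-19', '+52 days') → 2048-06-10.
date('2050-02-09', '-8 months') → 2049-06-09.
Later of the two is 2049-06-09.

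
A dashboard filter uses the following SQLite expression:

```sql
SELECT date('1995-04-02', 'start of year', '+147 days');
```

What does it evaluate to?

1995-05-28

`start of year` rewinds 1995-04-02 to 1995-01-01.
Applying '+147 days' to 1995-01-01: counting 147 days forward gives 1995-05-28.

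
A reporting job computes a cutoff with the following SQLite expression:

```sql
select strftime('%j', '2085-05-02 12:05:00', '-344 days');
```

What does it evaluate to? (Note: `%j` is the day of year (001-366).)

144

First apply '-344 days': 2085-05-02 12:05:00 → 2084-05-23 12:05:00.
Day-of-year for 2084-05-23: days since 2084-01-01 inclusive = 144, zero-padded to 144.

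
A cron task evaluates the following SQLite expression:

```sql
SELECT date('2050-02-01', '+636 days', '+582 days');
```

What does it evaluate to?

Applying '+636 days' to 2050-02-01: counting 636 days forward gives 2051-10-30.
Applying '+582 days' to 2051-10-30: counting 582 days forward gives 2053-06-03.

2053-06-03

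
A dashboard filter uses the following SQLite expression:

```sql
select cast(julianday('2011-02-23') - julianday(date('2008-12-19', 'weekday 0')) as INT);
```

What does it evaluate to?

794

`weekday 0` advances to the next Sunday; 2008-12-19 is a Friday, so it moves forward to 2008-12-21.
10 days remain in December 2008 after the 21st (31 − 21).
Full months from January 2009 through January 2011 contribute their day counts.
Then 23 days into February 2011.
Total: 10 + 31 + 28 + 31 + 30 + 31 + 30 + 31 + 31 + 30 + 31 + 30 + 31 + 31 + 28 + 31 + 30 + 31 + 30 + 31 + 31 + 30 + 31 + 30 + 31 + 31 + 23 = 794.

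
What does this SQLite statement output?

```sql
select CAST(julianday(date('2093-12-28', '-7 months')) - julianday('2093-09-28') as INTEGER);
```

Adding -7 months to 2093-12-28 gives 2093-05-28.
3 days remain in May 2093 after the 28th (31 − 28).
June 2093: 30 days.
July 2093: 31 days.
August 2093: 31 days.
Then 28 days into September 2093.
Total: 3 + 30 + 31 + 31 + 28 = 123.
The subtraction is earlier − later, so the result is −123 → -123.

-123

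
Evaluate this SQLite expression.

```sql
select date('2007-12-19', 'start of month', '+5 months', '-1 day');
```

2008-04-30

`start of month` rewinds 2007-12-19 to 2007-12-01.
Adding +5 months to 2007-12-01 gives 2008-05-01.
Going back 1 day from 2008-05-01 reaches 2008-04-30 (last day of April, 30 days).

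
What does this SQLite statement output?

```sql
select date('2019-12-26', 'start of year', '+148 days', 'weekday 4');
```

`start of year` rewinds 2019-12-26 to 2019-01-01.
Applying '+148 days' to 2019-01-01: counting 148 days forward gives 2019-05-29.
`weekday 4` advances to the next Thursday; 2019-05-29 is a Wednesday, so it moves forward to 2019-05-30.

2019-05-30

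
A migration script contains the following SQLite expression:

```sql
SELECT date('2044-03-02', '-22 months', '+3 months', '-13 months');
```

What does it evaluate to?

Adding -22 months to 2044-03-02 gives 2042-05-02.
Adding +3 months to 2042-05-02 gives 2042-08-02.
Adding -13 months to 2042-08-02 gives 2041-07-02.

2041-07-02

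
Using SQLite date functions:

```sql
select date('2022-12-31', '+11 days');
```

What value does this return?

2023-01-11

December 2022 has 31 days; 0 remain after the 31st, so 1 days reach 2023-01-01.
Advancing 10 more days within January lands on 2023-01-11.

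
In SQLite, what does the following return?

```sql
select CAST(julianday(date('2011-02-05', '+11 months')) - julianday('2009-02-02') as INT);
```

1067

Adding +11 months to 2011-02-05 gives 2012-01-05.
26 days remain in February 2009 after the 2nd (28 − 2).
Full months from March 2009 through December 2011 contribute their day counts.
Then 5 days into January 2012.
Total: 26 + 31 + 30 + 31 + 30 + 31 + 31 + 30 + 31 + 30 + 31 + 31 + 28 + 31 + 30 + 31 + 30 + 31 + 31 + 30 + 31 + 30 + 31 + 31 + 28 + 31 + 30 + 31 + 30 + 31 + 31 + 30 + 31 + 30 + 31 + 5 = 1067.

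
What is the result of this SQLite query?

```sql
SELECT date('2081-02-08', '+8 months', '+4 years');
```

Adding +8 months to 2081-02-08 gives 2081-10-08.
Adding +4 years to 2081-10-08 gives 2085-10-08.

2085-10-08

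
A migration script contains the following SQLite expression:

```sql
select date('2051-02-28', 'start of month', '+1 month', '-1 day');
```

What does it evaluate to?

2051-02-28

`start of month` rewinds 2051-02-28 to 2051-02-01.
Adding +1 month to 2051-02-01 gives 2051-03-01.
Going back 1 day from 2051-03-01 reaches 2051-02-28 (last day of February, 28 days).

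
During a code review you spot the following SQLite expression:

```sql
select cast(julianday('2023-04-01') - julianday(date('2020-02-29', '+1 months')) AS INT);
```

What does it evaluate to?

Adding +1 month to 2020-02-29 gives 2020-03-29.
2 days remain in March 2020 after the 29th (31 − 29).
Full months from April 2020 through March 2023 contribute their day counts.
Then 1 day into April 2023.
Total: 2 + 30 + 31 + 30 + 31 + 31 + 30 + 31 + 30 + 31 + 31 + 28 + 31 + 30 + 31 + 30 + 31 + 31 + 30 + 31 + 30 + 31 + 31 + 28 + 31 + 30 + 31 + 30 + 31 + 31 + 30 + 31 + 30 + 31 + 31 + 28 + 31 + 1 = 1098.

1098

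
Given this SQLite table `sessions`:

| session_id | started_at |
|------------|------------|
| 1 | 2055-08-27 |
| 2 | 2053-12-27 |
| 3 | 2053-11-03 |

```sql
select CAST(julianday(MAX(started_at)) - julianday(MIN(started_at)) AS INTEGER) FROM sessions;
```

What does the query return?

662

MIN = 2053-11-03, MAX = 2055-08-27.
27 days remain in November 2053 after the 3rd (30 − 3).
Full months from December 2053 through July 2055 contribute their day counts.
Then 27 days into August 2055.
Total: 27 + 31 + 31 + 28 + 31 + 30 + 31 + 30 + 31 + 31 + 30 + 31 + 30 + 31 + 31 + 28 + 31 + 30 + 31 + 30 + 31 + 27 = 662.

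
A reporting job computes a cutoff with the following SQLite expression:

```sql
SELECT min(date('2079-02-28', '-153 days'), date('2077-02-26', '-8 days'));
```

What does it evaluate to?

date('2079-02-28', '-153 days') → 2078-09-28.
date('2077-02-26', '-8 days') → 2077-02-18.
Earlier of the two is 2077-02-18.

2077-02-18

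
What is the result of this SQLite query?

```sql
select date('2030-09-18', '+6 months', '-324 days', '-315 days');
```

2029-06-17

Adding +6 months to 2030-09-18 gives 2031-03-18.
Applying '-324 days' to 2031-03-18: counting 324 days back gives 2030-04-28.
Applying '-315 days' to 2030-04-28: counting 315 days back gives 2029-06-17.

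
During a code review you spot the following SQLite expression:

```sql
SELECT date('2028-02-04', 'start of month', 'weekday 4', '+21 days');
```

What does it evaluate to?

`start of month` rewinds 2028-02-04 to 2028-02-01.
`weekday 4` advances to the next Thursday; 2028-02-01 is a Tuesday, so it moves forward to 2028-02-03.
Advancing 21 more days within February lands on 2028-02-24.

2028-02-24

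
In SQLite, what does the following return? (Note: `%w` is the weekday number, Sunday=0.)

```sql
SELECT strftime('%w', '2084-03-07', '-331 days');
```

First apply '-331 days': 2084-03-07 → 2083-04-11.
2083-04-11 is a Sunday; with Sunday=0 that is 0.

0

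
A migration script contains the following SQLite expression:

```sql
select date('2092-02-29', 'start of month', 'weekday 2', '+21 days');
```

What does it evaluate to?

2092-02-26

`start of month` rewinds 2092-02-29 to 2092-02-01.
`weekday 2` advances to the next Tuesday; 2092-02-01 is a Friday, so it moves forward to 2092-02-05.
Advancing 21 more days within February lands on 2092-02-26.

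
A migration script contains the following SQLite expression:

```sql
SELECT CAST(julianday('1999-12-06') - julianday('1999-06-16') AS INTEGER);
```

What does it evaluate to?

173

14 days remain in June 1999 after the 16th (30 − 16).
July 1999: 31 days.
August 1999: 31 days.
September 1999: 30 days.
October 1999: 31 days.
November 1999: 30 days.
Then 6 days into December 1999.
Total: 14 + 31 + 31 + 30 + 31 + 30 + 6 = 173.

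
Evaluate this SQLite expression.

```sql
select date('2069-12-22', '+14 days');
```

December 2069 has 31 days; 9 remain after the 22nd, so 10 days reach 2070-01-01.
Advancing 4 more days within January lands on 2070-01-05.

2070-01-05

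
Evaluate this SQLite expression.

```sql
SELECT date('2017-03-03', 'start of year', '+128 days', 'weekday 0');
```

`start of year` rewinds 2017-03-03 to 2017-01-01.
Applying '+128 days' to 2017-01-01: counting 128 days forward gives 2017-05-09.
`weekday 0` advances to the next Sunday; 2017-05-09 is a Tuesday, so it moves forward to 2017-05-14.

2017-05-14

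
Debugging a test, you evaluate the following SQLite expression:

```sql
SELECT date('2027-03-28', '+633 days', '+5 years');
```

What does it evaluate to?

2033-12-20

Applying '+633 days' to 2027-03-28: counting 633 days forward gives 2028-12-20.
Adding +5 years to 2028-12-20 gives 2033-12-20.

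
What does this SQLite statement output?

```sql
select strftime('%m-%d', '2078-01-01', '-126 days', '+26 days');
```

09-23

First apply '-126 days', '+26 days': 2078-01-01 → 2077-09-23.
`%m-%d` extracts the month-day: 09-23.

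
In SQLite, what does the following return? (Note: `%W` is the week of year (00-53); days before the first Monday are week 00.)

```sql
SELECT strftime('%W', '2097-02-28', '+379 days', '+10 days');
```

12

First apply '+379 days', '+10 days': 2097-02-28 → 2098-03-24.
2098-03-24 is a Monday. SQLite's %W counts Mondays since the year started; the result is 12.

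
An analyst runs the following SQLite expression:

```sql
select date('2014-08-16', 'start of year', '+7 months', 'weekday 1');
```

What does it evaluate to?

`start of year` rewinds 2014-08-16 to 2014-01-01.
Adding +7 months to 2014-01-01 gives 2014-08-01.
`weekday 1` advances to the next Monday; 2014-08-01 is a Friday, so it moves forward to 2014-08-04.

2014-08-04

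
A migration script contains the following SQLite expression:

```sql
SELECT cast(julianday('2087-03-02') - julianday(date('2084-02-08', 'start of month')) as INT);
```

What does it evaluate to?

`start of month` rewinds 2084-02-08 to 2084-02-01.
28 days remain in February 2084 after the 1st (29 − 1).
Full months from March 2084 through February 2087 contribute their day counts.
Then 2 days into March 2087.
Total: 28 + 31 + 30 + 31 + 30 + 31 + 31 + 30 + 31 + 30 + 31 + 31 + 28 + 31 + 30 + 31 + 30 + 31 + 31 + 30 + 31 + 30 + 31 + 31 + 28 + 31 + 30 + 31 + 30 + 31 + 31 + 30 + 31 + 30 + 31 + 31 + 28 + 2 = 1125.

1125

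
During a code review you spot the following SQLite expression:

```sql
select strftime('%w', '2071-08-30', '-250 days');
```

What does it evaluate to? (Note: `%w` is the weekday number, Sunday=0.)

2

First apply '-250 days': 2071-08-30 → 2070-12-23.
2070-12-23 is a Tuesday; with Sunday=0 that is 2.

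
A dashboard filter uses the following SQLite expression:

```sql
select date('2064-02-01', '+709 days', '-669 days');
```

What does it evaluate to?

Applying '+709 days' to 2064-02-01: counting 709 days forward gives 2066-01-10.
Applying '-669 days' to 2066-01-10: counting 669 days back gives 2064-03-12.

2064-03-12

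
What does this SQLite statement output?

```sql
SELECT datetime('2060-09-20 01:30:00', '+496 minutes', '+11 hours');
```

2060-09-20 20:46:00

496 minutes = 8h 16m; +496 minutes from 2060-09-20 01:30:00 is 2060-09-20 09:46:00.
+11 hours from 2060-09-20 09:46:00 is 2060-09-20 20:46:00.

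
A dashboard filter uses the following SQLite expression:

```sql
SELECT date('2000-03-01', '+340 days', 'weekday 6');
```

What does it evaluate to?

Applying '+340 days' to 2000-03-01: counting 340 days forward gives 2001-02-04.
`weekday 6` advances to the next Saturday; 2001-02-04 is a Sunday, so it moves forward to 2001-02-10.

2001-02-10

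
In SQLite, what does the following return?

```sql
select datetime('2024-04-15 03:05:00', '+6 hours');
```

+6 hours from 2024-04-15 03:05:00 is 2024-04-15 09:05:00.

2024-04-15 09:05:00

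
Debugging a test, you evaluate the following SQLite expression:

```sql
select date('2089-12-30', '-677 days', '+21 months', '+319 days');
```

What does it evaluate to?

Applying '-677 days' to 2089-12-30: counting 677 days back gives 2088-02-22.
Adding +21 months to 2088-02-22 gives 2089-11-22.
Applying '+319 days' to 2089-11-22: counting 319 days forward gives 2090-10-07.

2090-10-07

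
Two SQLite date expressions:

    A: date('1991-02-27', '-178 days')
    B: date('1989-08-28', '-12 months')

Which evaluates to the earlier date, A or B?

B

A = 1990-09-02.
B = 1988-08-28.
B is earlier.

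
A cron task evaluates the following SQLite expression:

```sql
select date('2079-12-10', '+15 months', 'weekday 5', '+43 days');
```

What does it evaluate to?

2081-04-26

Adding +15 months to 2079-12-10 gives 2081-03-10.
`weekday 5` advances to the next Friday; 2081-03-10 is a Monday, so it moves forward to 2081-03-14.
Applying '+43 days' to 2081-03-14: counting 43 days forward gives 2081-04-26.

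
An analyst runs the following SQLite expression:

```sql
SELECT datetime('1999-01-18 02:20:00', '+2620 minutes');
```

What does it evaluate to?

1999-01-19 22:00:00

2620 minutes = 43h 40m; +2620 minutes from 1999-01-18 02:20:00 is 1999-01-19 22:00:00 (crosses midnight).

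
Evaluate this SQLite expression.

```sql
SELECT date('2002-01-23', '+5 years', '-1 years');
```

Adding +5 years to 2002-01-23 gives 2007-01-23.
Adding -1 year to 2007-01-23 gives 2006-01-23.

2006-01-23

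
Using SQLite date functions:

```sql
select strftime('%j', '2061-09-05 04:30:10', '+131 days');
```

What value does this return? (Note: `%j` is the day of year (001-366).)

First apply '+131 days': 2061-09-05 04:30:10 → 2062-01-14 04:30:10.
Day-of-year for 2062-01-14: days since 2062-01-01 inclusive = 14, zero-padded to 014.

014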